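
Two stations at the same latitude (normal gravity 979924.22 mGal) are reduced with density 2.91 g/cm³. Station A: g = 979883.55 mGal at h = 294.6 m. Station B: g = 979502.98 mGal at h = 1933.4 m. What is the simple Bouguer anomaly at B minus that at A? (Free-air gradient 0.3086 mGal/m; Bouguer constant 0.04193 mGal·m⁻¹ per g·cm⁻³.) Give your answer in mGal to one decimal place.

Δg_SB(A) = 979883.55 − 979924.22 + 0.3086×294.6 − 0.04193×2.91×294.6 = 14.30 mGal
Δg_SB(B) = 979502.98 − 979924.22 + 0.3086×1933.4 − 0.04193×2.91×1933.4 = -60.50 mGal
Difference = -60.50 − (14.30) = -74.80 mGal

-74.8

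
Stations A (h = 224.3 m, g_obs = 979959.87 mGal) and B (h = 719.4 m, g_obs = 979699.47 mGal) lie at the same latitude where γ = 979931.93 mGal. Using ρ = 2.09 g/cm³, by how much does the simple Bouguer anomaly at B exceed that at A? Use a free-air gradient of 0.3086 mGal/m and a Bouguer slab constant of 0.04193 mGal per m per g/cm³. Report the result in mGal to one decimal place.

-151.0

Δg_SB(A) = 979959.87 − 979931.93 + 0.3086×224.3 − 0.04193×2.09×224.3 = 77.50 mGal
Δg_SB(B) = 979699.47 − 979931.93 + 0.3086×719.4 − 0.04193×2.09×719.4 = -73.50 mGal
Difference = -73.50 − (77.50) = -151.00 mGal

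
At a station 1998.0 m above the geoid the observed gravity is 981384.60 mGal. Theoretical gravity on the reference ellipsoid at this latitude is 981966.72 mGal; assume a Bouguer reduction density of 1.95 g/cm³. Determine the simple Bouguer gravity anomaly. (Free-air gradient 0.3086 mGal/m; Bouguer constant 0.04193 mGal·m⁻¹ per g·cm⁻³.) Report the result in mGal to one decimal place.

Free-air correction = 0.3086 × 1998.0 = 616.58 mGal
Free-air anomaly = 981384.60 − 981966.72 + (616.58) = 34.46 mGal
Bouguer slab correction = 0.04193 × 1.95 × 1998.0 = 163.36 mGal
Simple Bouguer anomaly = 34.46 − (163.36) = -128.90 mGal

-128.9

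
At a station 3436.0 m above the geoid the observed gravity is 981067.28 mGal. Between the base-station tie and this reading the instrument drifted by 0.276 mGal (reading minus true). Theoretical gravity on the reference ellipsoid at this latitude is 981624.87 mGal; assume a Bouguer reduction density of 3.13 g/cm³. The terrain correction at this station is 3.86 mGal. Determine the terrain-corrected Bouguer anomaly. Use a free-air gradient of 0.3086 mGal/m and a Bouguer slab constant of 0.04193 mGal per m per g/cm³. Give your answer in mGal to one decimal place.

Drift-corrected reading = 981067.28 − (0.276) = 981067.004 mGal
Free-air correction = 0.3086 × 3436.0 = 1060.35 mGal
Free-air anomaly = 981067.004 − 981624.87 + (1060.35) = 502.484 mGal
Bouguer slab correction = 0.04193 × 3.13 × 3436.0 = 450.94 mGal
Simple Bouguer anomaly = 502.484 − (450.94) = 51.544 mGal
Complete Bouguer anomaly = 51.544 + 3.86 = 55.404 mGal

55.4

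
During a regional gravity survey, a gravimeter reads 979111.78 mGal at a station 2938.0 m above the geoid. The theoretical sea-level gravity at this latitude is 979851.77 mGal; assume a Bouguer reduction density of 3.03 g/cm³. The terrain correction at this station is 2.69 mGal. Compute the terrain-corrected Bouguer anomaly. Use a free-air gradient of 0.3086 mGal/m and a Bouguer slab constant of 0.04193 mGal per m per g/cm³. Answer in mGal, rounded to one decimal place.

-203.9

Free-air correction = 0.3086 × 2938.0 = 906.67 mGal
Free-air anomaly = 979111.78 − 979851.77 + (906.67) = 166.68 mGal
Bouguer slab correction = 0.04193 × 3.03 × 2938.0 = 373.27 mGal
Simple Bouguer anomaly = 166.68 − (373.27) = -206.59 mGal
Complete Bouguer anomaly = -206.59 + 2.69 = -203.90 mGal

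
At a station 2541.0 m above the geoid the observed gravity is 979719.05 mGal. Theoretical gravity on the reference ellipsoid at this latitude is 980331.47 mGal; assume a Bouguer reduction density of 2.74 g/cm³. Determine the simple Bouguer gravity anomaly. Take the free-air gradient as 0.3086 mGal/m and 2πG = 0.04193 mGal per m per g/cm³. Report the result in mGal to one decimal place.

-120.2

Free-air correction = 0.3086 × 2541.0 = 784.15 mGal
Free-air anomaly = 979719.05 − 980331.47 + (784.15) = 171.73 mGal
Bouguer slab correction = 0.04193 × 2.74 × 2541.0 = 291.93 mGal
Simple Bouguer anomaly = 171.73 − (291.93) = -120.20 mGal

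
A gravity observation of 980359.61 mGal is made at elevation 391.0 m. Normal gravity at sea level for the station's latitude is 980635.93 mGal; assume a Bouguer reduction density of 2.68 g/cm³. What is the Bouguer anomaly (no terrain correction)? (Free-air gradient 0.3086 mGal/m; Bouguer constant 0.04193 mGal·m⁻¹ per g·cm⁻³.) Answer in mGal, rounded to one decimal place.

-199.6

Free-air correction = 0.3086 × 391.0 = 120.66 mGal
Free-air anomaly = 980359.61 − 980635.93 + (120.66) = -155.66 mGal
Bouguer slab correction = 0.04193 × 2.68 × 391.0 = 43.94 mGal
Simple Bouguer anomaly = -155.66 − (43.94) = -199.60 mGal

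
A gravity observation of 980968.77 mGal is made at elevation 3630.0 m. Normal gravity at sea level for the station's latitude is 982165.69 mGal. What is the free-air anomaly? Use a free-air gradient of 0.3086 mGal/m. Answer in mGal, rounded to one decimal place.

Free-air correction = 0.3086 × 3630.0 = 1120.22 mGal
Free-air anomaly = 980968.77 − 982165.69 + (1120.22) = -76.70 mGal

-76.7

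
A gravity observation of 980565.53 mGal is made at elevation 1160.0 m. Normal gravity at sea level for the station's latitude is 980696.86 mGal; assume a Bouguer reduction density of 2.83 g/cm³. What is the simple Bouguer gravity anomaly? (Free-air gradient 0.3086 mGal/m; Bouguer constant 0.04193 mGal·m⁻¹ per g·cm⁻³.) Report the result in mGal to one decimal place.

89.0

Free-air correction = 0.3086 × 1160.0 = 357.98 mGal
Free-air anomaly = 980565.53 − 980696.86 + (357.98) = 226.65 mGal
Bouguer slab correction = 0.04193 × 2.83 × 1160.0 = 137.65 mGal
Simple Bouguer anomaly = 226.65 − (137.65) = 89.00 mGal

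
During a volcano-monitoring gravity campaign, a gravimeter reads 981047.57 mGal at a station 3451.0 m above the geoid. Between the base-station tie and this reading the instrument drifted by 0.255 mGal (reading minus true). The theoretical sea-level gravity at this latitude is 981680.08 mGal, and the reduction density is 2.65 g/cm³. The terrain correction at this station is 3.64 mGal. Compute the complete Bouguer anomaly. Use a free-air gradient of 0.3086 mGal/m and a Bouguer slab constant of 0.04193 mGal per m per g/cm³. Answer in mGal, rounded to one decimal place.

52.4

Drift-corrected reading = 981047.57 − (0.255) = 981047.315 mGal
Free-air correction = 0.3086 × 3451.0 = 1064.98 mGal
Free-air anomaly = 981047.315 − 981680.08 + (1064.98) = 432.215 mGal
Bouguer slab correction = 0.04193 × 2.65 × 3451.0 = 383.46 mGal
Simple Bouguer anomaly = 432.215 − (383.46) = 48.755 mGal
Complete Bouguer anomaly = 48.755 + 3.64 = 52.395 mGal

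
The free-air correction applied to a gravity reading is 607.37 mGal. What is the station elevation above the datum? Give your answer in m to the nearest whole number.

h = 607.37 / 0.3086 = 1968.15 m

1968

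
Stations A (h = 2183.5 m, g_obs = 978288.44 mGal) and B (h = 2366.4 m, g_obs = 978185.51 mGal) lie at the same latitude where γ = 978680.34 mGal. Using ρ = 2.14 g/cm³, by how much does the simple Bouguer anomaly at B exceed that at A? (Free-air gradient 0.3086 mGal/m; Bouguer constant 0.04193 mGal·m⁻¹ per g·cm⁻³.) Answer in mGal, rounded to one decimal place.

-62.9

Δg_SB(A) = 978288.44 − 978680.34 + 0.3086×2183.5 − 0.04193×2.14×2183.5 = 86.00 mGal
Δg_SB(B) = 978185.51 − 978680.34 + 0.3086×2366.4 − 0.04193×2.14×2366.4 = 23.10 mGal
Difference = 23.10 − (86.00) = -62.90 mGal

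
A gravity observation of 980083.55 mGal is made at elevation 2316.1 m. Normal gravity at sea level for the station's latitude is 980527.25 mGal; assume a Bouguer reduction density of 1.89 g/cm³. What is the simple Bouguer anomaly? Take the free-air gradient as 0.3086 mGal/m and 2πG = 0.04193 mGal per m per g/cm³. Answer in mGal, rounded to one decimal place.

87.5

Free-air correction = 0.3086 × 2316.1 = 714.75 mGal
Free-air anomaly = 980083.55 − 980527.25 + (714.75) = 271.05 mGal
Bouguer slab correction = 0.04193 × 1.89 × 2316.1 = 183.55 mGal
Simple Bouguer anomaly = 271.05 − (183.55) = 87.50 mGal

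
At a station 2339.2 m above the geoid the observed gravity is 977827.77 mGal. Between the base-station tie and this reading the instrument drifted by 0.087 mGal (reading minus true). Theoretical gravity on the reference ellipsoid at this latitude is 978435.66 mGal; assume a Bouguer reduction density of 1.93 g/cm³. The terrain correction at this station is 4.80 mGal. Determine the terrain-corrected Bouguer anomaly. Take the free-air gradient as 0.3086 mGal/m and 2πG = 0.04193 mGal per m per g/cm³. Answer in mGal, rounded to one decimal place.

-70.6

Drift-corrected reading = 977827.77 − (0.087) = 977827.683 mGal
Free-air correction = 0.3086 × 2339.2 = 721.88 mGal
Free-air anomaly = 977827.683 − 978435.66 + (721.88) = 113.903 mGal
Bouguer slab correction = 0.04193 × 1.93 × 2339.2 = 189.30 mGal
Simple Bouguer anomaly = 113.903 − (189.30) = -75.397 mGal
Complete Bouguer anomaly = -75.397 + 4.80 = -70.597 mGal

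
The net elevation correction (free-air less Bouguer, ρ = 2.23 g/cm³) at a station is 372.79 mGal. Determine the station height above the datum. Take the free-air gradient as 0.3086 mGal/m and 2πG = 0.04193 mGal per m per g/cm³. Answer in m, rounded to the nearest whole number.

Combined gradient = 0.3086 − 0.04193 × 2.23 = 0.2150961 mGal/m
h = 372.79 / 0.2150961 = 1733.13 m

1733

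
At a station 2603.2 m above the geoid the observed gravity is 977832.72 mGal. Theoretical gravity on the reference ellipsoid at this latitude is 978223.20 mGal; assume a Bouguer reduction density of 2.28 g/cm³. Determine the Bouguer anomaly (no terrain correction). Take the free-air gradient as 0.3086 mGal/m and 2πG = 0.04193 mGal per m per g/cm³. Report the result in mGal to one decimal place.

164.0

Free-air correction = 0.3086 × 2603.2 = 803.35 mGal
Free-air anomaly = 977832.72 − 978223.20 + (803.35) = 412.87 mGal
Bouguer slab correction = 0.04193 × 2.28 × 2603.2 = 248.87 mGal
Simple Bouguer anomaly = 412.87 − (248.87) = 164.00 mGal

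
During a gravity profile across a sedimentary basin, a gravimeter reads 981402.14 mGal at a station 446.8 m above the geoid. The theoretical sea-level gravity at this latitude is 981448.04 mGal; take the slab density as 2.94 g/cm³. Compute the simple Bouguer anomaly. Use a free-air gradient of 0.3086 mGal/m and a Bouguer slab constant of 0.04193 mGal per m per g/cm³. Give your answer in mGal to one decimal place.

36.9

Free-air correction = 0.3086 × 446.8 = 137.88 mGal
Free-air anomaly = 981402.14 − 981448.04 + (137.88) = 91.98 mGal
Bouguer slab correction = 0.04193 × 2.94 × 446.8 = 55.08 mGal
Simple Bouguer anomaly = 91.98 − (55.08) = 36.90 mGal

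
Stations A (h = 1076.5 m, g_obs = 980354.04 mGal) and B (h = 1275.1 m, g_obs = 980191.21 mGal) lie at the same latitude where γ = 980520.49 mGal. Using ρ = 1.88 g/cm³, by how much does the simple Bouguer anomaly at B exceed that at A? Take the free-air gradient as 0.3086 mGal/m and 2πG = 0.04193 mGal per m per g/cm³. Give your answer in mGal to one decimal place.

-117.2

Δg_SB(A) = 980354.04 − 980520.49 + 0.3086×1076.5 − 0.04193×1.88×1076.5 = 80.90 mGal
Δg_SB(B) = 980191.21 − 980520.49 + 0.3086×1275.1 − 0.04193×1.88×1275.1 = -36.30 mGal
Difference = -36.30 − (80.90) = -117.20 mGal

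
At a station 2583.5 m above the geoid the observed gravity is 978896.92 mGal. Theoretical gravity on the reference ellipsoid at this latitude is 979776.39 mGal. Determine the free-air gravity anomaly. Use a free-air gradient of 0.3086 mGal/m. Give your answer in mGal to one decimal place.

-82.2

Free-air correction = 0.3086 × 2583.5 = 797.27 mGal
Free-air anomaly = 978896.92 − 979776.39 + (797.27) = -82.20 mGal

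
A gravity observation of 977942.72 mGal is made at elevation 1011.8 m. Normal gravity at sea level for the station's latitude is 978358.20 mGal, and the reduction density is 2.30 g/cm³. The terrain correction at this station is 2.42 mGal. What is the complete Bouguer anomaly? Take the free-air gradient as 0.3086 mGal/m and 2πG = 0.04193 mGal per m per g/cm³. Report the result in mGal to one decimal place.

Free-air correction = 0.3086 × 1011.8 = 312.24 mGal
Free-air anomaly = 977942.72 − 978358.20 + (312.24) = -103.24 mGal
Bouguer slab correction = 0.04193 × 2.30 × 1011.8 = 97.58 mGal
Simple Bouguer anomaly = -103.24 − (97.58) = -200.82 mGal
Complete Bouguer anomaly = -200.82 + 2.42 = -198.40 mGal

-198.4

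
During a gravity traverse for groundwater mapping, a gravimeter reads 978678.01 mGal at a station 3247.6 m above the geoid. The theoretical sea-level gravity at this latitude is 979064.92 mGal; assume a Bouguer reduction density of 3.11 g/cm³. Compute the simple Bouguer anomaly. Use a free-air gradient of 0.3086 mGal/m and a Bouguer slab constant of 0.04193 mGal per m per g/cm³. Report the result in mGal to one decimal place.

191.8

Free-air correction = 0.3086 × 3247.6 = 1002.21 mGal
Free-air anomaly = 978678.01 − 979064.92 + (1002.21) = 615.30 mGal
Bouguer slab correction = 0.04193 × 3.11 × 3247.6 = 423.49 mGal
Simple Bouguer anomaly = 615.30 − (423.49) = 191.81 mGal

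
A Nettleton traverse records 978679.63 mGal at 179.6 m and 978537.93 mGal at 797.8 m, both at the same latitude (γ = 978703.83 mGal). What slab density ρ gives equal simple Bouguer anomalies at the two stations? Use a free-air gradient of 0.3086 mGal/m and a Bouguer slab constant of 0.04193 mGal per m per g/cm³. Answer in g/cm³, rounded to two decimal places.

Δg_obs = 978537.93 − 978679.63 = -141.70 mGal over Δh = 797.8 − 179.6 = 618.2 m
Equal Bouguer anomalies ⇒ Δg_obs + (0.3086 − 0.04193ρ)·Δh = 0
0.3086 − 0.04193ρ = −Δg_obs/Δh = 0.22921
ρ = (0.3086 − 0.22921) / 0.04193 = 1.89 g/cm³

1.89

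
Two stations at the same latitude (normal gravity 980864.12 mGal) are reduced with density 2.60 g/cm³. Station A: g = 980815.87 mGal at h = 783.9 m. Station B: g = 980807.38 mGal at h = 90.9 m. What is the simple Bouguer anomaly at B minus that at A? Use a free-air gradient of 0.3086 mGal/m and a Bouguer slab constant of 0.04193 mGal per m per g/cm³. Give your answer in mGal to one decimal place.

-146.8

Δg_SB(A) = 980815.87 − 980864.12 + 0.3086×783.9 − 0.04193×2.60×783.9 = 108.20 mGal
Δg_SB(B) = 980807.38 − 980864.12 + 0.3086×90.9 − 0.04193×2.60×90.9 = -38.60 mGal
Difference = -38.60 − (108.20) = -146.80 mGal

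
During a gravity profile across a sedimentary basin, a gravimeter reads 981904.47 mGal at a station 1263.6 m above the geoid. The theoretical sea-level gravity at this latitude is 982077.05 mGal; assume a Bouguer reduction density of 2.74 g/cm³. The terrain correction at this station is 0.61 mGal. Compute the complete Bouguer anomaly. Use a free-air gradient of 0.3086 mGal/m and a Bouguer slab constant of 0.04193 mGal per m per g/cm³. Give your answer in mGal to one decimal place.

72.8

Free-air correction = 0.3086 × 1263.6 = 389.95 mGal
Free-air anomaly = 981904.47 − 982077.05 + (389.95) = 217.37 mGal
Bouguer slab correction = 0.04193 × 2.74 × 1263.6 = 145.17 mGal
Simple Bouguer anomaly = 217.37 − (145.17) = 72.20 mGal
Complete Bouguer anomaly = 72.20 + 0.61 = 72.81 mGal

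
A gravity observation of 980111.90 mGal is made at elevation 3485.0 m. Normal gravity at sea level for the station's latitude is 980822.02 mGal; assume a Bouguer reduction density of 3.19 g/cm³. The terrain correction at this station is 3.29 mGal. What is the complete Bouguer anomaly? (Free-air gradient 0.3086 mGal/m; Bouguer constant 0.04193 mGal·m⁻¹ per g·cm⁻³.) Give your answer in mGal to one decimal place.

-97.5

Free-air correction = 0.3086 × 3485.0 = 1075.47 mGal
Free-air anomaly = 980111.90 − 980822.02 + (1075.47) = 365.35 mGal
Bouguer slab correction = 0.04193 × 3.19 × 3485.0 = 466.14 mGal
Simple Bouguer anomaly = 365.35 − (466.14) = -100.79 mGal
Complete Bouguer anomaly = -100.79 + 3.29 = -97.50 mGal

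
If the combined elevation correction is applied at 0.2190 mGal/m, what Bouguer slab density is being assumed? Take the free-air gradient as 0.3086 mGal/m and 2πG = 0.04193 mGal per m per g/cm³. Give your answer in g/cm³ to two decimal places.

0.2190 = 0.3086 − 0.04193 × ρ
ρ = (0.3086 − 0.2190) / 0.04193 = 2.14 g/cm³

2.14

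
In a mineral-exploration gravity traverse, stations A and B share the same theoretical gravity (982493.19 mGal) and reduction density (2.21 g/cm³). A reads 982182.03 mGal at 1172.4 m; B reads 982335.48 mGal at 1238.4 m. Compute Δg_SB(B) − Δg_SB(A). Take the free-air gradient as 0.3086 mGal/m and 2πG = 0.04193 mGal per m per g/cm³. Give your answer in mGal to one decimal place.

167.7

Δg_SB(A) = 982182.03 − 982493.19 + 0.3086×1172.4 − 0.04193×2.21×1172.4 = -58.00 mGal
Δg_SB(B) = 982335.48 − 982493.19 + 0.3086×1238.4 − 0.04193×2.21×1238.4 = 109.70 mGal
Difference = 109.70 − (-58.00) = 167.70 mGal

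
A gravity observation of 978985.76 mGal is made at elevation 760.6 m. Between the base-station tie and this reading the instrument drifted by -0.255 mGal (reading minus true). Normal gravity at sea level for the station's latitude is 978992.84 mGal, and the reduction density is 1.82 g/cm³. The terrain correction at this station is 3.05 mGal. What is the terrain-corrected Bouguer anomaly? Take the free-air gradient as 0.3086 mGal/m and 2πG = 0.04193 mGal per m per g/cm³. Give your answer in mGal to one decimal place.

172.9

Drift-corrected reading = 978985.76 − (-0.255) = 978986.015 mGal
Free-air correction = 0.3086 × 760.6 = 234.72 mGal
Free-air anomaly = 978986.015 − 978992.84 + (234.72) = 227.895 mGal
Bouguer slab correction = 0.04193 × 1.82 × 760.6 = 58.04 mGal
Simple Bouguer anomaly = 227.895 − (58.04) = 169.855 mGal
Complete Bouguer anomaly = 169.855 + 3.05 = 172.905 mGal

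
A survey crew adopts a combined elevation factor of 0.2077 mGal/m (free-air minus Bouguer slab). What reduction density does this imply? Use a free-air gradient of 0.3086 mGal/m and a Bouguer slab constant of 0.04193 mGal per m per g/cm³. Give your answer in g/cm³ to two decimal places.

0.2077 = 0.3086 − 0.04193 × ρ
ρ = (0.3086 − 0.2077) / 0.04193 = 2.41 g/cm³

2.41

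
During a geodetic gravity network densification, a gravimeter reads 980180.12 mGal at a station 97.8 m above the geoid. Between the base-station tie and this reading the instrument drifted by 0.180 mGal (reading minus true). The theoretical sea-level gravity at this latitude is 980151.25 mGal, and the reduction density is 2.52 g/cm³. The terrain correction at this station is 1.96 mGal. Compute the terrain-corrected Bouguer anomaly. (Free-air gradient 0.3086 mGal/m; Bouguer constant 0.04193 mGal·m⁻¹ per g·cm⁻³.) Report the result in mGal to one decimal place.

Drift-corrected reading = 980180.12 − (0.180) = 980179.940 mGal
Free-air correction = 0.3086 × 97.8 = 30.18 mGal
Free-air anomaly = 980179.940 − 980151.25 + (30.18) = 58.870 mGal
Bouguer slab correction = 0.04193 × 2.52 × 97.8 = 10.33 mGal
Simple Bouguer anomaly = 58.870 − (10.33) = 48.540 mGal
Complete Bouguer anomaly = 48.540 + 1.96 = 50.500 mGal

50.5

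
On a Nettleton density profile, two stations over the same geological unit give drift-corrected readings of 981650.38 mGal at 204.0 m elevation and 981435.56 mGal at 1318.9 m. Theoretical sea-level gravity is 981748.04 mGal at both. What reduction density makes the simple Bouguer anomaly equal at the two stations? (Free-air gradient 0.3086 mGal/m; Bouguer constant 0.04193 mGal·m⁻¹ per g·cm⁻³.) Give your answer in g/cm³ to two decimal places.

2.76

Δg_obs = 981435.56 − 981650.38 = -214.82 mGal over Δh = 1318.9 − 204.0 = 1114.9 m
Equal Bouguer anomalies ⇒ Δg_obs + (0.3086 − 0.04193ρ)·Δh = 0
0.3086 − 0.04193ρ = −Δg_obs/Δh = 0.19268
ρ = (0.3086 − 0.19268) / 0.04193 = 2.76 g/cm³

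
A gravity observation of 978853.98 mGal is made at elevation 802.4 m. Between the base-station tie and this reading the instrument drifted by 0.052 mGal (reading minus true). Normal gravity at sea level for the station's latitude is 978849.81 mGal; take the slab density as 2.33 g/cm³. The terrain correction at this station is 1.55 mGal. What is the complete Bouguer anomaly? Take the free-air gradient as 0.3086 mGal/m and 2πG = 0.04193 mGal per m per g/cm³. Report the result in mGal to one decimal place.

174.9

Drift-corrected reading = 978853.98 − (0.052) = 978853.928 mGal
Free-air correction = 0.3086 × 802.4 = 247.62 mGal
Free-air anomaly = 978853.928 − 978849.81 + (247.62) = 251.738 mGal
Bouguer slab correction = 0.04193 × 2.33 × 802.4 = 78.39 mGal
Simple Bouguer anomaly = 251.738 − (78.39) = 173.348 mGal
Complete Bouguer anomaly = 173.348 + 1.55 = 174.898 mGal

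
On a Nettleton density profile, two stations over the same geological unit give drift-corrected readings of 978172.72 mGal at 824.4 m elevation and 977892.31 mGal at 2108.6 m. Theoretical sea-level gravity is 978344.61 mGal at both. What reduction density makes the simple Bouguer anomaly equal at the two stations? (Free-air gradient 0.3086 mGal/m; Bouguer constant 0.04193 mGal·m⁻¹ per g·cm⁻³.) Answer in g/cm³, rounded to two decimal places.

2.15

Δg_obs = 977892.31 − 978172.72 = -280.41 mGal over Δh = 2108.6 − 824.4 = 1284.2 m
Equal Bouguer anomalies ⇒ Δg_obs + (0.3086 − 0.04193ρ)·Δh = 0
0.3086 − 0.04193ρ = −Δg_obs/Δh = 0.21835
ρ = (0.3086 − 0.21835) / 0.04193 = 2.15 g/cm³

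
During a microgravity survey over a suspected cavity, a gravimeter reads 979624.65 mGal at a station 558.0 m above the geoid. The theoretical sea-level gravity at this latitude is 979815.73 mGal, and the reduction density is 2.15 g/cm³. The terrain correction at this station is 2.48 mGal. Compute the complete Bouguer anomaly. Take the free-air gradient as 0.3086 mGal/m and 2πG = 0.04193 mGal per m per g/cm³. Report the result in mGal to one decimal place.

Free-air correction = 0.3086 × 558.0 = 172.20 mGal
Free-air anomaly = 979624.65 − 979815.73 + (172.20) = -18.88 mGal
Bouguer slab correction = 0.04193 × 2.15 × 558.0 = 50.30 mGal
Simple Bouguer anomaly = -18.88 − (50.30) = -69.18 mGal
Complete Bouguer anomaly = -69.18 + 2.48 = -66.70 mGal

-66.7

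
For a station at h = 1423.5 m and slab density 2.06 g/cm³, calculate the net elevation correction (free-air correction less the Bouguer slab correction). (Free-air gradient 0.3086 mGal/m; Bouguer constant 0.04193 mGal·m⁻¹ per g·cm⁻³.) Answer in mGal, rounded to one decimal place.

Combined gradient = 0.3086 − 0.04193 × 2.06 = 0.2222242 mGal/m
Combined elevation correction = 0.2222242 × 1423.5 = 316.3 mGal

316.3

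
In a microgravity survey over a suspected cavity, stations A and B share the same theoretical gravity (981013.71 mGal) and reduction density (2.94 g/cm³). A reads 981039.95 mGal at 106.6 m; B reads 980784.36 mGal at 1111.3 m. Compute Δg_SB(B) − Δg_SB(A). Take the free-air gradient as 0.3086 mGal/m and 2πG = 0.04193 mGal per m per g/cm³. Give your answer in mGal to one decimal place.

Δg_SB(A) = 981039.95 − 981013.71 + 0.3086×106.6 − 0.04193×2.94×106.6 = 46.00 mGal
Δg_SB(B) = 980784.36 − 981013.71 + 0.3086×1111.3 − 0.04193×2.94×1111.3 = -23.40 mGal
Difference = -23.40 − (46.00) = -69.40 mGal

-69.4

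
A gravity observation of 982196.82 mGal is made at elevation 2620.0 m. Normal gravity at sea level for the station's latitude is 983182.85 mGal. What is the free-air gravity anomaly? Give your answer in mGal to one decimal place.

-177.5

Free-air correction = 0.3086 × 2620.0 = 808.53 mGal
Free-air anomaly = 982196.82 − 983182.85 + (808.53) = -177.50 mGal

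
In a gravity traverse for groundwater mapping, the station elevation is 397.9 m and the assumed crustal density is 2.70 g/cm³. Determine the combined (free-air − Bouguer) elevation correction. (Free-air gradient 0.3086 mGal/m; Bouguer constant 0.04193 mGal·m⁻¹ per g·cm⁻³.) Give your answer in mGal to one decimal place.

77.7

Combined gradient = 0.3086 − 0.04193 × 2.70 = 0.1953890 mGal/m
Combined elevation correction = 0.1953890 × 397.9 = 77.7 mGal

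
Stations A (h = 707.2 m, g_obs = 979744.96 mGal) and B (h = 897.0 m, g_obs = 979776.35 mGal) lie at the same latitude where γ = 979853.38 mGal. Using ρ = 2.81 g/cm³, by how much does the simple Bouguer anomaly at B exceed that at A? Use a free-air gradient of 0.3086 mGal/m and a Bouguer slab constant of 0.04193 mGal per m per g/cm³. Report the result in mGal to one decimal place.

67.6

Δg_SB(A) = 979744.96 − 979853.38 + 0.3086×707.2 − 0.04193×2.81×707.2 = 26.50 mGal
Δg_SB(B) = 979776.35 − 979853.38 + 0.3086×897.0 − 0.04193×2.81×897.0 = 94.10 mGal
Difference = 94.10 − (26.50) = 67.60 mGal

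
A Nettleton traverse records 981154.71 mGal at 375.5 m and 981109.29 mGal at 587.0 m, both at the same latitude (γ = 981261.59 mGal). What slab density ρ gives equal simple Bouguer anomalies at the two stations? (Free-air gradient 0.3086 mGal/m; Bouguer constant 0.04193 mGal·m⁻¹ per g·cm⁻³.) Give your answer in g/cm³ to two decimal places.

Δg_obs = 981109.29 − 981154.71 = -45.42 mGal over Δh = 587.0 − 375.5 = 211.5 m
Equal Bouguer anomalies ⇒ Δg_obs + (0.3086 − 0.04193ρ)·Δh = 0
0.3086 − 0.04193ρ = −Δg_obs/Δh = 0.21475
ρ = (0.3086 − 0.21475) / 0.04193 = 2.24 g/cm³

2.24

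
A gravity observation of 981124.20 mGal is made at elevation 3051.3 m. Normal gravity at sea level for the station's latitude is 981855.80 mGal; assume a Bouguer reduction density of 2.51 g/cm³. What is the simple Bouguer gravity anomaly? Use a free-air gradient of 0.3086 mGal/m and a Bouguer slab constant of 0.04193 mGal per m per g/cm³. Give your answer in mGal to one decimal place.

Free-air correction = 0.3086 × 3051.3 = 941.63 mGal
Free-air anomaly = 981124.20 − 981855.80 + (941.63) = 210.03 mGal
Bouguer slab correction = 0.04193 × 2.51 × 3051.3 = 321.13 mGal
Simple Bouguer anomaly = 210.03 − (321.13) = -111.10 mGal

-111.1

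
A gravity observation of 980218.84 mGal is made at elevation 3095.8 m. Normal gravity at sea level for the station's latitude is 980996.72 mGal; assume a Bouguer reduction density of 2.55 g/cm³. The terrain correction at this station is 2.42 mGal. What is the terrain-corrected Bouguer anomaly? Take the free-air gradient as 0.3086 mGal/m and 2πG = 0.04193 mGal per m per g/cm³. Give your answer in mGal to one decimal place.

Free-air correction = 0.3086 × 3095.8 = 955.36 mGal
Free-air anomaly = 980218.84 − 980996.72 + (955.36) = 177.48 mGal
Bouguer slab correction = 0.04193 × 2.55 × 3095.8 = 331.01 mGal
Simple Bouguer anomaly = 177.48 − (331.01) = -153.53 mGal
Complete Bouguer anomaly = -153.53 + 2.42 = -151.11 mGal

-151.1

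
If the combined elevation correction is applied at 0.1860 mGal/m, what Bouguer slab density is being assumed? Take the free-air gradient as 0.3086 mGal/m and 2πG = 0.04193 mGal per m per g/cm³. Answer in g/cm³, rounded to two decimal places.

2.92

0.1860 = 0.3086 − 0.04193 × ρ
ρ = (0.3086 − 0.1860) / 0.04193 = 2.92 g/cm³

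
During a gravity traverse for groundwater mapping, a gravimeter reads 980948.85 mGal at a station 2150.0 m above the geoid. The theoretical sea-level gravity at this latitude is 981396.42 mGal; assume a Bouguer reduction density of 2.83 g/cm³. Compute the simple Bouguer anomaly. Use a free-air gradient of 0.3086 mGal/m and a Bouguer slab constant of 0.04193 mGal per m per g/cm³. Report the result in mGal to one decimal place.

Free-air correction = 0.3086 × 2150.0 = 663.49 mGal
Free-air anomaly = 980948.85 − 981396.42 + (663.49) = 215.92 mGal
Bouguer slab correction = 0.04193 × 2.83 × 2150.0 = 255.12 mGal
Simple Bouguer anomaly = 215.92 − (255.12) = -39.20 mGal

-39.2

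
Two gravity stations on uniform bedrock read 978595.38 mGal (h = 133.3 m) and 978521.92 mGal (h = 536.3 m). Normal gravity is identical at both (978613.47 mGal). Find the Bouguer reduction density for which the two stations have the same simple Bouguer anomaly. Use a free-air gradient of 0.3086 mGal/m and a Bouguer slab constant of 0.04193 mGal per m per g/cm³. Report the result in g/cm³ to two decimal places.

3.01

Δg_obs = 978521.92 − 978595.38 = -73.46 mGal over Δh = 536.3 − 133.3 = 403.0 m
Equal Bouguer anomalies ⇒ Δg_obs + (0.3086 − 0.04193ρ)·Δh = 0
0.3086 − 0.04193ρ = −Δg_obs/Δh = 0.18228
ρ = (0.3086 − 0.18228) / 0.04193 = 3.01 g/cm³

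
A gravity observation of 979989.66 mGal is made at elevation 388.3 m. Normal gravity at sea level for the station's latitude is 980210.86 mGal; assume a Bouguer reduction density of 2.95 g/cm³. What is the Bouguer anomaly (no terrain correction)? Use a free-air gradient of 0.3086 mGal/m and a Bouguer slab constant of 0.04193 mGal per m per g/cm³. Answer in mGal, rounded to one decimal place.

Free-air correction = 0.3086 × 388.3 = 119.83 mGal
Free-air anomaly = 979989.66 − 980210.86 + (119.83) = -101.37 mGal
Bouguer slab correction = 0.04193 × 2.95 × 388.3 = 48.03 mGal
Simple Bouguer anomaly = -101.37 − (48.03) = -149.40 mGal

-149.4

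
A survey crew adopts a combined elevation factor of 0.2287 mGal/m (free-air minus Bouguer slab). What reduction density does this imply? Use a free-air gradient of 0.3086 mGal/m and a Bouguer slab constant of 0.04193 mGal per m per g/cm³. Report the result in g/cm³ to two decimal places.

1.91

0.2287 = 0.3086 − 0.04193 × ρ
ρ = (0.3086 − 0.2287) / 0.04193 = 1.91 g/cm³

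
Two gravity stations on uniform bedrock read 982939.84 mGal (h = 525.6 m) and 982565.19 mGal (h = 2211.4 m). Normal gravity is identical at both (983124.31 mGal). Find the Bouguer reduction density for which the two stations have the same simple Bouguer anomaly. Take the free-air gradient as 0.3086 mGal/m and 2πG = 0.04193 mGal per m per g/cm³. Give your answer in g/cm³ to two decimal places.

Δg_obs = 982565.19 − 982939.84 = -374.65 mGal over Δh = 2211.4 − 525.6 = 1685.8 m
Equal Bouguer anomalies ⇒ Δg_obs + (0.3086 − 0.04193ρ)·Δh = 0
0.3086 − 0.04193ρ = −Δg_obs/Δh = 0.22224
ρ = (0.3086 − 0.22224) / 0.04193 = 2.06 g/cm³

2.06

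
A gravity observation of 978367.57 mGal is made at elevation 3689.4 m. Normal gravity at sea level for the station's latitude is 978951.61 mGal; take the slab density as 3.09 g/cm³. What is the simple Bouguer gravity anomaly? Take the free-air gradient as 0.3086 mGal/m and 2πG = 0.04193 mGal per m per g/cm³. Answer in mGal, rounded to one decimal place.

76.5

Free-air correction = 0.3086 × 3689.4 = 1138.55 mGal
Free-air anomaly = 978367.57 − 978951.61 + (1138.55) = 554.51 mGal
Bouguer slab correction = 0.04193 × 3.09 × 3689.4 = 478.01 mGal
Simple Bouguer anomaly = 554.51 − (478.01) = 76.50 mGal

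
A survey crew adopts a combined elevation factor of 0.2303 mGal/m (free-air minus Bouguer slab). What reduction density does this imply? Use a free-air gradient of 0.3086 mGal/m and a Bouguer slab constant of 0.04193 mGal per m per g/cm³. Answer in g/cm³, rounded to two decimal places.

1.87

0.2303 = 0.3086 − 0.04193 × ρ
ρ = (0.3086 − 0.2303) / 0.04193 = 1.87 g/cm³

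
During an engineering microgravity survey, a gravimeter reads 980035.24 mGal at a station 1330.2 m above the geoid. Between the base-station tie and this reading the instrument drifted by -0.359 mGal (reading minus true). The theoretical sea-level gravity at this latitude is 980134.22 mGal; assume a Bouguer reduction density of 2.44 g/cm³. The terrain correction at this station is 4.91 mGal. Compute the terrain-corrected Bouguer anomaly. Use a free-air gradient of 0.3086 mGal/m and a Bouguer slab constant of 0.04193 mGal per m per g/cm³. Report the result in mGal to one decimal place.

Drift-corrected reading = 980035.24 − (-0.359) = 980035.599 mGal
Free-air correction = 0.3086 × 1330.2 = 410.50 mGal
Free-air anomaly = 980035.599 − 980134.22 + (410.50) = 311.879 mGal
Bouguer slab correction = 0.04193 × 2.44 × 1330.2 = 136.09 mGal
Simple Bouguer anomaly = 311.879 − (136.09) = 175.789 mGal
Complete Bouguer anomaly = 175.789 + 4.91 = 180.699 mGal

180.7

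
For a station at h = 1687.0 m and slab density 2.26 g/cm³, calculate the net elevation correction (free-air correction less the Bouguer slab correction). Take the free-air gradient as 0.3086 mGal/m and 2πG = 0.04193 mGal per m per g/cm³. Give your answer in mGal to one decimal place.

Combined gradient = 0.3086 − 0.04193 × 2.26 = 0.2138382 mGal/m
Combined elevation correction = 0.2138382 × 1687.0 = 360.7 mGal

360.7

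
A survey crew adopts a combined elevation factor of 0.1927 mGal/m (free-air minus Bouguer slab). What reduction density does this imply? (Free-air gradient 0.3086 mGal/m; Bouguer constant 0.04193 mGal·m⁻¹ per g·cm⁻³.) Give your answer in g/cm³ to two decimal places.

0.1927 = 0.3086 − 0.04193 × ρ
ρ = (0.3086 − 0.1927) / 0.04193 = 2.76 g/cm³

2.76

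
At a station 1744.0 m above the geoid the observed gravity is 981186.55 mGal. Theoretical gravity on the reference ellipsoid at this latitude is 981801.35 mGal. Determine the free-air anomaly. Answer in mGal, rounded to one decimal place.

-76.6

Free-air correction = 0.3086 × 1744.0 = 538.20 mGal
Free-air anomaly = 981186.55 − 981801.35 + (538.20) = -76.60 mGal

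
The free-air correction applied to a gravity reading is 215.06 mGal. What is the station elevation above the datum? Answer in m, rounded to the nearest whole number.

h = 215.06 / 0.3086 = 696.89 m

697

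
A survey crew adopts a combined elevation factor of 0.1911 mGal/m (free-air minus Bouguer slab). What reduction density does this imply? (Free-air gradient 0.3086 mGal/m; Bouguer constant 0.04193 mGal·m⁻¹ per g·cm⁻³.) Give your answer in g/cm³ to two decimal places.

0.1911 = 0.3086 − 0.04193 × ρ
ρ = (0.3086 − 0.1911) / 0.04193 = 2.80 g/cm³

2.80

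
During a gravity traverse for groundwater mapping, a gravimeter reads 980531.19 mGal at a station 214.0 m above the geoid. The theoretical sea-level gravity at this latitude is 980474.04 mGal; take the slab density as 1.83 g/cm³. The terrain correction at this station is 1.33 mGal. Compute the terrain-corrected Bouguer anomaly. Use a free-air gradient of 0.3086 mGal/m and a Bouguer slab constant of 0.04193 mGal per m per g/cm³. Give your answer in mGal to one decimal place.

108.1

Free-air correction = 0.3086 × 214.0 = 66.04 mGal
Free-air anomaly = 980531.19 − 980474.04 + (66.04) = 123.19 mGal
Bouguer slab correction = 0.04193 × 1.83 × 214.0 = 16.42 mGal
Simple Bouguer anomaly = 123.19 − (16.42) = 106.77 mGal
Complete Bouguer anomaly = 106.77 + 1.33 = 108.10 mGal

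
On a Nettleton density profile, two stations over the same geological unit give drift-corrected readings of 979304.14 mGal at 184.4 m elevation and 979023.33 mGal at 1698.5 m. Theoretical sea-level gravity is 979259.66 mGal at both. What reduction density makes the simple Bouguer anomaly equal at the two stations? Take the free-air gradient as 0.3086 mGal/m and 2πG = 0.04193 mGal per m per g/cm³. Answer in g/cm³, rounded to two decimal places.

2.94

Δg_obs = 979023.33 − 979304.14 = -280.81 mGal over Δh = 1698.5 − 184.4 = 1514.1 m
Equal Bouguer anomalies ⇒ Δg_obs + (0.3086 − 0.04193ρ)·Δh = 0
0.3086 − 0.04193ρ = −Δg_obs/Δh = 0.18546
ρ = (0.3086 − 0.18546) / 0.04193 = 2.94 g/cm³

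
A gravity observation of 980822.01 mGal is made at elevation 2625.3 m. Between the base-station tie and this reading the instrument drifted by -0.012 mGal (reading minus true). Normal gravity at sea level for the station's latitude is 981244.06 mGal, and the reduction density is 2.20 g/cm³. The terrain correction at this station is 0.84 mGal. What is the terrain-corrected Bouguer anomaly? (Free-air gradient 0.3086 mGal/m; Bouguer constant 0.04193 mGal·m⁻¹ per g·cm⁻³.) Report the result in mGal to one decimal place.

146.8

Drift-corrected reading = 980822.01 − (-0.012) = 980822.022 mGal
Free-air correction = 0.3086 × 2625.3 = 810.17 mGal
Free-air anomaly = 980822.022 − 981244.06 + (810.17) = 388.132 mGal
Bouguer slab correction = 0.04193 × 2.20 × 2625.3 = 242.17 mGal
Simple Bouguer anomaly = 388.132 − (242.17) = 145.962 mGal
Complete Bouguer anomaly = 145.962 + 0.84 = 146.802 mGal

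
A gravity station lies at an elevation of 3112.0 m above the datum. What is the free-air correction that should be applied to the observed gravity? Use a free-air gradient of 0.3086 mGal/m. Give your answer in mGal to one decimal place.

Free-air correction = 0.3086 × 3112.0 = 960.4 mGal

960.4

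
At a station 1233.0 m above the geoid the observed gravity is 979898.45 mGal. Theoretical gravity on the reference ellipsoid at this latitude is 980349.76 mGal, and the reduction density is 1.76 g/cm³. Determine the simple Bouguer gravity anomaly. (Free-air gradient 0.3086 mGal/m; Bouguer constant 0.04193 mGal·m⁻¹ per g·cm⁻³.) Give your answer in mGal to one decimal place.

-161.8

Free-air correction = 0.3086 × 1233.0 = 380.50 mGal
Free-air anomaly = 979898.45 − 980349.76 + (380.50) = -70.81 mGal
Bouguer slab correction = 0.04193 × 1.76 × 1233.0 = 90.99 mGal
Simple Bouguer anomaly = -70.81 − (90.99) = -161.80 mGal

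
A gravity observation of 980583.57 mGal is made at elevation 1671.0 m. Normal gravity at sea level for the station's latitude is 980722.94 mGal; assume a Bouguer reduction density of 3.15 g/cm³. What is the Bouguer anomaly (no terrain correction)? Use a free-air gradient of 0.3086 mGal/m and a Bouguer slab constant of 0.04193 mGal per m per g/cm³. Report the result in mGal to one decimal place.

Free-air correction = 0.3086 × 1671.0 = 515.67 mGal
Free-air anomaly = 980583.57 − 980722.94 + (515.67) = 376.30 mGal
Bouguer slab correction = 0.04193 × 3.15 × 1671.0 = 220.70 mGal
Simple Bouguer anomaly = 376.30 − (220.70) = 155.60 mGal

155.6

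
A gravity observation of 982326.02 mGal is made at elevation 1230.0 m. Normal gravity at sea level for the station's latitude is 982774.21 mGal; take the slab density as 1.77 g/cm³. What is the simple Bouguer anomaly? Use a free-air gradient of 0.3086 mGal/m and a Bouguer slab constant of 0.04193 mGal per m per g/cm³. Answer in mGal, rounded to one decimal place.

-159.9

Free-air correction = 0.3086 × 1230.0 = 379.58 mGal
Free-air anomaly = 982326.02 − 982774.21 + (379.58) = -68.61 mGal
Bouguer slab correction = 0.04193 × 1.77 × 1230.0 = 91.29 mGal
Simple Bouguer anomaly = -68.61 − (91.29) = -159.90 mGal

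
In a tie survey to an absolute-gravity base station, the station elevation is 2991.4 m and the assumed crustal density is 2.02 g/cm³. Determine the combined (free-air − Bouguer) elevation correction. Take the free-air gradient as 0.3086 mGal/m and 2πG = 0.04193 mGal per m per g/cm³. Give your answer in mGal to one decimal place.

669.8

Combined gradient = 0.3086 − 0.04193 × 2.02 = 0.2239014 mGal/m
Combined elevation correction = 0.2239014 × 2991.4 = 669.8 mGal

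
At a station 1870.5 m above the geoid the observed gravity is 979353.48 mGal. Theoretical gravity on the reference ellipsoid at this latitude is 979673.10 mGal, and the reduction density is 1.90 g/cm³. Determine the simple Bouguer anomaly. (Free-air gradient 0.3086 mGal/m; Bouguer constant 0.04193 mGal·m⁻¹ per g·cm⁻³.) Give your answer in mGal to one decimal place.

Free-air correction = 0.3086 × 1870.5 = 577.24 mGal
Free-air anomaly = 979353.48 − 979673.10 + (577.24) = 257.62 mGal
Bouguer slab correction = 0.04193 × 1.90 × 1870.5 = 149.02 mGal
Simple Bouguer anomaly = 257.62 − (149.02) = 108.60 mGal

108.6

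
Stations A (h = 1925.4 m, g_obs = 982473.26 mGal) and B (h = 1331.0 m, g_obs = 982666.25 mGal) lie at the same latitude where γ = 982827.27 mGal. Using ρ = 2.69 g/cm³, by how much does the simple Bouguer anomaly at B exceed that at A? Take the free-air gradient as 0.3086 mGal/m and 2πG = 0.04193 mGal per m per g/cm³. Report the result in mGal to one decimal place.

76.6

Δg_SB(A) = 982473.26 − 982827.27 + 0.3086×1925.4 − 0.04193×2.69×1925.4 = 23.00 mGal
Δg_SB(B) = 982666.25 − 982827.27 + 0.3086×1331.0 − 0.04193×2.69×1331.0 = 99.60 mGal
Difference = 99.60 − (23.00) = 76.60 mGal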